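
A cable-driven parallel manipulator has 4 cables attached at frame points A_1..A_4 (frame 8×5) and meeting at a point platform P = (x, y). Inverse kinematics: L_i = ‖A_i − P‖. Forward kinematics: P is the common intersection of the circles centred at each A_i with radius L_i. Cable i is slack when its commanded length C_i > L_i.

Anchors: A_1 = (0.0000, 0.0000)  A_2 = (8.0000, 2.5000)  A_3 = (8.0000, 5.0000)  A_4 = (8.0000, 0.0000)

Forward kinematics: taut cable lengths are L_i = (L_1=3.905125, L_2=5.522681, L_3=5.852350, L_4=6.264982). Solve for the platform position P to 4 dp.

(2.5000, 3.0000)

expand ‖A_i−P‖²=L_i² and subtract eq 1 (k_i ≔ ‖A_i‖²−L_i²)
k_1 = 0.0000+0.0000−15.2500 = -15.2500
eq1−eq2 → [-16.0000  -5.0000]·P = -55.0000
eq1−eq3 → [-16.0000  -10.0000]·P = -70.0000
eq1−eq4 → [-16.0000  0.0000]·P = -40.0000
2×2 solve → P = (2.5000, 3.0000)
check cable 4: ‖A_4−P‖² = 39.2500 ≈ L_4² = 39.2500 ✓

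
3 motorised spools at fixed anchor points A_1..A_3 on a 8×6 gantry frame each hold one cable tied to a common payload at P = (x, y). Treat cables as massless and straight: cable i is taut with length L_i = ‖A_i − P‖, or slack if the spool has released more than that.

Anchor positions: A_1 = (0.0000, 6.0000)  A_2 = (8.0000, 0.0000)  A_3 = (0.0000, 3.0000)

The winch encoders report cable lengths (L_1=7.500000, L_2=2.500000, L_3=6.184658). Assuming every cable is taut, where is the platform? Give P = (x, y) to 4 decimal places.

(6.0000, 1.5000)

circle eqns → linear via eq_j − eq_1; set q_j = A_j·A_j − L_j²
q_1 = 0.0000+36.0000−56.2500 = -20.2500
-16.0000·x + 12.0000·y = q_1−q_2 = -78.0000
0.0000·x + 6.0000·y = q_1−q_3 = 9.0000
solve first two rows → x=6.0000, y=1.5000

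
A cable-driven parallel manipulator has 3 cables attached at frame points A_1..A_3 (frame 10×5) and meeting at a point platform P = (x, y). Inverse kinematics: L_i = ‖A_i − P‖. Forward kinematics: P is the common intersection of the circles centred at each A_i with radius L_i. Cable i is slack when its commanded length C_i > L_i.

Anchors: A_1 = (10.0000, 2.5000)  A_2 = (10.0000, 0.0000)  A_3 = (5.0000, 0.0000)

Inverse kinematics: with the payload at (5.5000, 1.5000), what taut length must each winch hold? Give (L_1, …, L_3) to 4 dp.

cable 1: Δx=4.5000, Δy=1.0000; L_1 = √(Δx²+Δy²) = 4.6098
cable 2: Δx=4.5000, Δy=-1.5000; L_2 = √(Δx²+Δy²) = 4.7434
cable 3: Δx=-0.5000, Δy=-1.5000; L_3 = √(Δx²+Δy²) = 1.5811

(4.6098, 4.7434, 1.5811)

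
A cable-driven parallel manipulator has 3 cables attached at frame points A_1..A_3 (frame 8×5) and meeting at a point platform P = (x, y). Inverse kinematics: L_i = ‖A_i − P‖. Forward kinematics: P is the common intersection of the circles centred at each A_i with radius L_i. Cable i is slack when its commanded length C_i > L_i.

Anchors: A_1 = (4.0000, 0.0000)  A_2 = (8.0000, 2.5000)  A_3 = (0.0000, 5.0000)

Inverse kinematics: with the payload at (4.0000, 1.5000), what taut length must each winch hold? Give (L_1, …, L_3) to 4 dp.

(1.5000, 4.1231, 5.3151)

cable 1: Δx=0.0000, Δy=-1.5000; L_1 = √(Δx²+Δy²) = 1.5000
cable 2: Δx=4.0000, Δy=1.0000; L_2 = √(Δx²+Δy²) = 4.1231
cable 3: Δx=-4.0000, Δy=3.5000; L_3 = √(Δx²+Δy²) = 5.3151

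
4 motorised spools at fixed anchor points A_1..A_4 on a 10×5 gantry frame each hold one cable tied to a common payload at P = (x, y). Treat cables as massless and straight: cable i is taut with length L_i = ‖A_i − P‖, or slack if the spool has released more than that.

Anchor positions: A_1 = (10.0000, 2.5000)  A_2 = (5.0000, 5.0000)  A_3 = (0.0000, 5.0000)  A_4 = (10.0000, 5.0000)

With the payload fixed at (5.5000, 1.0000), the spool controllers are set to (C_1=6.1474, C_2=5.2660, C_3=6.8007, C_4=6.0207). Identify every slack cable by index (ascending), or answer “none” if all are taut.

i=1: geometric 4.7434 vs commanded 6.1474 ⇒ slack
i=2: geometric 4.0311 vs commanded 5.2660 ⇒ slack
i=3: geometric 6.8007 vs commanded 6.8007 ⇒ taut
i=4: geometric 6.0208 vs commanded 6.0207 ⇒ taut

1, 2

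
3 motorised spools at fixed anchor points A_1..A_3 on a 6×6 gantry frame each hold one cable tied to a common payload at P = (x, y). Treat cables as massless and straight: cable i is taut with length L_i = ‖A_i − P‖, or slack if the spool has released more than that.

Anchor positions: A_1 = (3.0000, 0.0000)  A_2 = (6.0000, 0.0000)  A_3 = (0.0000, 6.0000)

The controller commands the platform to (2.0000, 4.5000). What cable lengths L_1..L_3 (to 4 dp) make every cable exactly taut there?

cable 1: Δx=1.0000, Δy=-4.5000; L_1 = √(Δx²+Δy²) = 4.6098
cable 2: Δx=4.0000, Δy=-4.5000; L_2 = √(Δx²+Δy²) = 6.0208
cable 3: Δx=-2.0000, Δy=1.5000; L_3 = √(Δx²+Δy²) = 2.5000

(4.6098, 6.0208, 2.5000)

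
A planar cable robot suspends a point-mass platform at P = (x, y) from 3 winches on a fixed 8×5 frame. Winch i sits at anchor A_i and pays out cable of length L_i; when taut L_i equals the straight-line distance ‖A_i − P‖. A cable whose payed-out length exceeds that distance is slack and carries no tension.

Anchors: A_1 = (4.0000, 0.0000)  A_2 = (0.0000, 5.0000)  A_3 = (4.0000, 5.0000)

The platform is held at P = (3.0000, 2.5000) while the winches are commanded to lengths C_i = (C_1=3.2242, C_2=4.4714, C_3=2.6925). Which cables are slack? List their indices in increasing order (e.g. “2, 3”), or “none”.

cable 1: L_1 = ‖A_1−P‖ = 2.6926;  C_1 = 3.2242 → slack
cable 2: L_2 = ‖A_2−P‖ = 3.9051;  C_2 = 4.4714 → slack
cable 3: L_3 = ‖A_3−P‖ = 2.6926;  C_3 = 2.6925 → taut

1, 2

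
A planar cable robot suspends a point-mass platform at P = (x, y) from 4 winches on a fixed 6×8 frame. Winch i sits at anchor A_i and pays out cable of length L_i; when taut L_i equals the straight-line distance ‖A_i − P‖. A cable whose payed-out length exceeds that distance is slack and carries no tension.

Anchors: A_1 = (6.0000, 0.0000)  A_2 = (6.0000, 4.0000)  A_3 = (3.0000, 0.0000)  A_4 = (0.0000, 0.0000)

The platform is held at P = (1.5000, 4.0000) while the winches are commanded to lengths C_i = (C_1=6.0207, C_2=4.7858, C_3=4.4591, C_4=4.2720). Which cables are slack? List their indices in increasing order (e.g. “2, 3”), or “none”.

2, 3

cable 1: √((4.5000)²+(-4.0000)²)=6.0208, C_1=6.0207: taut
cable 2: √((4.5000)²+(0.0000)²)=4.5000, C_2=4.7858: slack
cable 3: √((1.5000)²+(-4.0000)²)=4.2720, C_3=4.4591: slack
cable 4: √((-1.5000)²+(-4.0000)²)=4.2720, C_4=4.2720: taut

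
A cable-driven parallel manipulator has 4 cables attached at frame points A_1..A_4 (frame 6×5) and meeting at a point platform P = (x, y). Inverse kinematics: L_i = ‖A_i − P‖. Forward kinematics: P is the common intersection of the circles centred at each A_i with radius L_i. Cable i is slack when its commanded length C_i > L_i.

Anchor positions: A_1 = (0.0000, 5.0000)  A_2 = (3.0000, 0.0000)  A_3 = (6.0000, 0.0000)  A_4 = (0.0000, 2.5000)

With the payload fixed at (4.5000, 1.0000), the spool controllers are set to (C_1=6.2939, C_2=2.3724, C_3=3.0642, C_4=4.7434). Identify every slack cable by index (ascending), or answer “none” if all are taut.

cable 1: L_1 = ‖A_1−P‖ = 6.0208;  C_1 = 6.2939 → slack
cable 2: L_2 = ‖A_2−P‖ = 1.8028;  C_2 = 2.3724 → slack
cable 3: L_3 = ‖A_3−P‖ = 1.8028;  C_3 = 3.0642 → slack
cable 4: L_4 = ‖A_4−P‖ = 4.7434;  C_4 = 4.7434 → taut

1, 2, 3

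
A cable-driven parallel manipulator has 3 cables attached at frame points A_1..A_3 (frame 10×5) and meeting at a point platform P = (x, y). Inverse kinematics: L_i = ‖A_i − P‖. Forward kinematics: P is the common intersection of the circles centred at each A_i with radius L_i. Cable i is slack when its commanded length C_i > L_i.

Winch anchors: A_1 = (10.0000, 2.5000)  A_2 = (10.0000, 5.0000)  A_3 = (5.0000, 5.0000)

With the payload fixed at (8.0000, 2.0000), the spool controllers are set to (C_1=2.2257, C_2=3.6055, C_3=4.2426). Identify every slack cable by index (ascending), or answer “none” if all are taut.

cable 1: L_1 = ‖A_1−P‖ = 2.0616;  C_1 = 2.2257 → slack
cable 2: L_2 = ‖A_2−P‖ = 3.6056;  C_2 = 3.6055 → taut
cable 3: L_3 = ‖A_3−P‖ = 4.2426;  C_3 = 4.2426 → taut

1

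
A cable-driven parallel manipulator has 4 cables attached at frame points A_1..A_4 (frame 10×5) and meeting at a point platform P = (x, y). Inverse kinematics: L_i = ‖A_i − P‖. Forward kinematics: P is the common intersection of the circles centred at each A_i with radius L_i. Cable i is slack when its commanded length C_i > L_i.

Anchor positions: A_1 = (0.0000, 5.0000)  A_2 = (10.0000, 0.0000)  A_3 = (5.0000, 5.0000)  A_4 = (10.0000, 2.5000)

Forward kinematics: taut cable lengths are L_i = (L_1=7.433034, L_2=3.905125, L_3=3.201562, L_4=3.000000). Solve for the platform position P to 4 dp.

each cable: (A_i−P)·(A_i−P) = L_i²; let k_i = ‖A_i‖²−L_i²
k_1 = 0.0000+25.0000−55.2500 = -30.2500
row 1: -20.0000x + 10.0000y = -115.0000  (k_2=84.7500)
row 2: -10.0000x + 0.0000y = -70.0000  (k_3=39.7500)
row 3: -20.0000x + 5.0000y = -127.5000  (k_4=97.2500)
Cramer on rows 1–2 → x = 7.0000, y = 2.5000
check cable 4: ‖A_4−P‖² = 9.0000 ≈ L_4² = 9.0000 ✓

(7.0000, 2.5000)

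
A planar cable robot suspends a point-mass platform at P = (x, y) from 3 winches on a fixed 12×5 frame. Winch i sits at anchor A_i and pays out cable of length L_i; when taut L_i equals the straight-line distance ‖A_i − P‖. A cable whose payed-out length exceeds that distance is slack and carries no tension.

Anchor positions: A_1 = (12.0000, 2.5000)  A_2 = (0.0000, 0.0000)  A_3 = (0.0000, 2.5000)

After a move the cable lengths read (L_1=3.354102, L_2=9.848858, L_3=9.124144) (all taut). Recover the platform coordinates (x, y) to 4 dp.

(9.0000, 4.0000)

expand ‖A_i−P‖²=L_i² and subtract eq 1 (c_i ≔ ‖A_i‖²−L_i²)
c_1 = 144.0000+6.2500−11.2500 = 139.0000
eq1−eq2 → [24.0000  5.0000]·P = 236.0000
eq1−eq3 → [24.0000  0.0000]·P = 216.0000
2×2 solve → P = (9.0000, 4.0000)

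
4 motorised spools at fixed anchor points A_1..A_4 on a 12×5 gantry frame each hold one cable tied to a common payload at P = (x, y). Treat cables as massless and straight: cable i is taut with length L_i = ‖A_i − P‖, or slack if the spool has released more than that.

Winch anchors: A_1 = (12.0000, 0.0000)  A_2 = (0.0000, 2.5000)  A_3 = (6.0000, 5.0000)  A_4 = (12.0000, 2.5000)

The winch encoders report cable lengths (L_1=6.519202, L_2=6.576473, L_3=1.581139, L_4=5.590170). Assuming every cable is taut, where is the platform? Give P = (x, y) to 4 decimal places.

expand ‖A_i−P‖²=L_i² and subtract eq 1 (c_i ≔ ‖A_i‖²−L_i²)
c_1 = 144.0000+0.0000−42.5000 = 101.5000
eq1−eq2 → [24.0000  -5.0000]·P = 138.5000
eq1−eq3 → [12.0000  -10.0000]·P = 43.0000
eq1−eq4 → [0.0000  -5.0000]·P = -17.5000
2×2 solve → P = (6.5000, 3.5000)
check cable 4: ‖A_4−P‖² = 31.2500 ≈ L_4² = 31.2500 ✓

(6.5000, 3.5000)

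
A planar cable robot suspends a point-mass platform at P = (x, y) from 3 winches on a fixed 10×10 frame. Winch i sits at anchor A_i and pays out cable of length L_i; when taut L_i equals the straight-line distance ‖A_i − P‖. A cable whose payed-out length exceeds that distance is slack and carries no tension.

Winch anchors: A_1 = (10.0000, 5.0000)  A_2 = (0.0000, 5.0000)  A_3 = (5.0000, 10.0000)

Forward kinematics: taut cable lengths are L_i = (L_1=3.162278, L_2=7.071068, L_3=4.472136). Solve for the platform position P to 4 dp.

circle eqns → linear via eq_j − eq_1; set k_j = A_j·A_j − L_j²
k_1 = 100.0000+25.0000−10.0000 = 115.0000
20.0000·x + 0.0000·y = k_1−k_2 = 140.0000
10.0000·x − 10.0000·y = k_1−k_3 = 10.0000
solve first two rows → x=7.0000, y=6.0000

(7.0000, 6.0000)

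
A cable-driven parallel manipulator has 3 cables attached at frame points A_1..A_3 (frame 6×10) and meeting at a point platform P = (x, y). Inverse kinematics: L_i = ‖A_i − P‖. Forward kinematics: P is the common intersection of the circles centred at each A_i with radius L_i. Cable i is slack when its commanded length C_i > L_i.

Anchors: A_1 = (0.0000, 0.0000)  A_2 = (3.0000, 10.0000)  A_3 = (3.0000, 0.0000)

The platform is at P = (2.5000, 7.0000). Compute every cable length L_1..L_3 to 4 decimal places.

(7.4330, 3.0414, 7.0178)

cable 1: Δx=-2.5000, Δy=-7.0000; L_1 = √(Δx²+Δy²) = 7.4330
cable 2: Δx=0.5000, Δy=3.0000; L_2 = √(Δx²+Δy²) = 3.0414
cable 3: Δx=0.5000, Δy=-7.0000; L_3 = √(Δx²+Δy²) = 7.0178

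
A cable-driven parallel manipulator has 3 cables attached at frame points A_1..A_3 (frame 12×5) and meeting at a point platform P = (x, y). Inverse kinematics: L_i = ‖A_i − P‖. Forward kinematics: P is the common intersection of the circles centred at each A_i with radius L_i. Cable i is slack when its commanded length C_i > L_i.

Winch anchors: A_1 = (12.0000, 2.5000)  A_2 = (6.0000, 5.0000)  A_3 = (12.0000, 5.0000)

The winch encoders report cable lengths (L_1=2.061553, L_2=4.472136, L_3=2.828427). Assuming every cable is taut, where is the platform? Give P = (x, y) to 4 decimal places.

circle eqns → linear via eq_j − eq_1; set q_j = A_j·A_j − L_j²
q_1 = 144.0000+6.2500−4.2500 = 146.0000
12.0000·x − 5.0000·y = q_1−q_2 = 105.0000
0.0000·x − 5.0000·y = q_1−q_3 = -15.0000
solve first two rows → x=10.0000, y=3.0000

(10.0000, 3.0000)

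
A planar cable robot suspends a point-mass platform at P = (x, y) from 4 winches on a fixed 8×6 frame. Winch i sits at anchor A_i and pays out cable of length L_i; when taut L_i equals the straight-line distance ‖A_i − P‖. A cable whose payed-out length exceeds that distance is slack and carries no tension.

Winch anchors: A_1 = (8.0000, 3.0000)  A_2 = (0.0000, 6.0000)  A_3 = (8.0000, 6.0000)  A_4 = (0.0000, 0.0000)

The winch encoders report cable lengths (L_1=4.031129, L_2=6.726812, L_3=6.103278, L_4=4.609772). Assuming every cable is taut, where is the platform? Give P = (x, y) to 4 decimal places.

(4.5000, 1.0000)

each cable: (A_i−P)·(A_i−P) = L_i²; let q_i = ‖A_i‖²−L_i²
q_1 = 64.0000+9.0000−16.2500 = 56.7500
row 1: 16.0000x − 6.0000y = 66.0000  (q_2=-9.2500)
row 2: 0.0000x − 6.0000y = -6.0000  (q_3=62.7500)
row 3: 16.0000x + 6.0000y = 78.0000  (q_4=-21.2500)
Cramer on rows 1–2 → x = 4.5000, y = 1.0000
check cable 4: ‖A_4−P‖² = 21.2500 ≈ L_4² = 21.2500 ✓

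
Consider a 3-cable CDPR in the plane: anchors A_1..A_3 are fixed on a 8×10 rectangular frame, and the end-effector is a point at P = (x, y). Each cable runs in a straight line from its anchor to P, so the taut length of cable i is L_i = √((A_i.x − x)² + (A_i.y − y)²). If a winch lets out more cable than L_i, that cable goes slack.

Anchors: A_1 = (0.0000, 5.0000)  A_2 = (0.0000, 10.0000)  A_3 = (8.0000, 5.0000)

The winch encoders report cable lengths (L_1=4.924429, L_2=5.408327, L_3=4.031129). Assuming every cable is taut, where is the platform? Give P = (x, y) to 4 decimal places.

(4.5000, 7.0000)

circle eqns → linear via eq_j − eq_1; set c_j = A_j·A_j − L_j²
c_1 = 0.0000+25.0000−24.2500 = 0.7500
0.0000·x − 10.0000·y = c_1−c_2 = -70.0000
-16.0000·x + 0.0000·y = c_1−c_3 = -72.0000
solve first two rows → x=4.5000, y=7.0000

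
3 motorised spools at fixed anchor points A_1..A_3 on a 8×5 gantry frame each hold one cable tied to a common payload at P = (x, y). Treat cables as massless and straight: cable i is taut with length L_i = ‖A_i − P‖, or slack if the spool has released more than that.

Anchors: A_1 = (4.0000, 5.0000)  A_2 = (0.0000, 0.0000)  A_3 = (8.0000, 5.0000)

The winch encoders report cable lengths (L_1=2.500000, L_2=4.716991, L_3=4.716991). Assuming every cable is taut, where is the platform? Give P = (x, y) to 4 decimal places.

circle eqns → linear via eq_j − eq_1; set c_j = A_j·A_j − L_j²
c_1 = 16.0000+25.0000−6.2500 = 34.7500
8.0000·x + 10.0000·y = c_1−c_2 = 57.0000
-8.0000·x + 0.0000·y = c_1−c_3 = -32.0000
solve first two rows → x=4.0000, y=2.5000

(4.0000, 2.5000)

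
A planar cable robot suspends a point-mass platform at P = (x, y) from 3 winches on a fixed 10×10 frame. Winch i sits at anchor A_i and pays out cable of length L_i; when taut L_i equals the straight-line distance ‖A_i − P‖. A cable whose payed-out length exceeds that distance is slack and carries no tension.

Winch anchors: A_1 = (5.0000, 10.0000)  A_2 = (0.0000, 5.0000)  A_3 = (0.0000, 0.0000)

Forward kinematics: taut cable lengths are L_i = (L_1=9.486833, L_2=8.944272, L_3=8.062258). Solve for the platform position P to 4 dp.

circle eqns → linear via eq_j − eq_1; set q_j = A_j·A_j − L_j²
q_1 = 25.0000+100.0000−90.0000 = 35.0000
10.0000·x + 10.0000·y = q_1−q_2 = 90.0000
10.0000·x + 20.0000·y = q_1−q_3 = 100.0000
solve first two rows → x=8.0000, y=1.0000

(8.0000, 1.0000)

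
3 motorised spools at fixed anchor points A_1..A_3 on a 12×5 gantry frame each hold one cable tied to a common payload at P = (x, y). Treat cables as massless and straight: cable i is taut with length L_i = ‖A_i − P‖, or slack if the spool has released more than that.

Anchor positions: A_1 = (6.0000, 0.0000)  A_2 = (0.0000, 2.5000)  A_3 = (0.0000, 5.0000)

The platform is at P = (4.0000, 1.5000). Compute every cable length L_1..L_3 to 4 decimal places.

L_1 = √((6.0000−4.0000)² + (0.0000−1.5000)²) = 2.5000
L_2 = √((0.0000−4.0000)² + (2.5000−1.5000)²) = 4.1231
L_3 = √((0.0000−4.0000)² + (5.0000−1.5000)²) = 5.3151

(2.5000, 4.1231, 5.3151)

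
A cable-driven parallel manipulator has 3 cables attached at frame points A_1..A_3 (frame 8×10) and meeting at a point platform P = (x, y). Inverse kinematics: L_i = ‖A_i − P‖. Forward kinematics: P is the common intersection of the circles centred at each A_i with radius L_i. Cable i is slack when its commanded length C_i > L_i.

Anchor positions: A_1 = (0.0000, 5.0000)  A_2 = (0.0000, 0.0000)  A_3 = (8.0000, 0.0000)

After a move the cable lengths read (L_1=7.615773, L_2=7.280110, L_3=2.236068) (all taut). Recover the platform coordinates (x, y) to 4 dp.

expand ‖A_i−P‖²=L_i² and subtract eq 1 (q_i ≔ ‖A_i‖²−L_i²)
q_1 = 0.0000+25.0000−58.0000 = -33.0000
eq1−eq2 → [0.0000  10.0000]·P = 20.0000
eq1−eq3 → [-16.0000  10.0000]·P = -92.0000
2×2 solve → P = (7.0000, 2.0000)

(7.0000, 2.0000)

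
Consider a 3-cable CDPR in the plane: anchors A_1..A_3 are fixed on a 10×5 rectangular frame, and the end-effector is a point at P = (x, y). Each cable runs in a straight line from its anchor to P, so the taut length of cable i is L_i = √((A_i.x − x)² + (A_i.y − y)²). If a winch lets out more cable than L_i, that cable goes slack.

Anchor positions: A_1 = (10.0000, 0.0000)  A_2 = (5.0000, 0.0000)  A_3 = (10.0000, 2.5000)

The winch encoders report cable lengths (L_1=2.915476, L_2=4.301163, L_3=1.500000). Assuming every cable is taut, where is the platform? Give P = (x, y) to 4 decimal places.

circle eqns → linear via eq_j − eq_1; set c_j = A_j·A_j − L_j²
c_1 = 100.0000+0.0000−8.5000 = 91.5000
10.0000·x + 0.0000·y = c_1−c_2 = 85.0000
0.0000·x − 5.0000·y = c_1−c_3 = -12.5000
solve first two rows → x=8.5000, y=2.5000

(8.5000, 2.5000)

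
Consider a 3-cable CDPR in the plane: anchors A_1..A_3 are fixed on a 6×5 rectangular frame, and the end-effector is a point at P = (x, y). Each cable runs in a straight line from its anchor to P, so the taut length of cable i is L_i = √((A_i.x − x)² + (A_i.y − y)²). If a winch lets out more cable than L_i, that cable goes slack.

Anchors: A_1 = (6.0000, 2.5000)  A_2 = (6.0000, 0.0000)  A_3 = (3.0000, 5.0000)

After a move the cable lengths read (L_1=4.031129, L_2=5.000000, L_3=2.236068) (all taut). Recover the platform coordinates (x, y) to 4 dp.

expand ‖A_i−P‖²=L_i² and subtract eq 1 (q_i ≔ ‖A_i‖²−L_i²)
q_1 = 36.0000+6.2500−16.2500 = 26.0000
eq1−eq2 → [0.0000  5.0000]·P = 15.0000
eq1−eq3 → [6.0000  -5.0000]·P = -3.0000
2×2 solve → P = (2.0000, 3.0000)

(2.0000, 3.0000)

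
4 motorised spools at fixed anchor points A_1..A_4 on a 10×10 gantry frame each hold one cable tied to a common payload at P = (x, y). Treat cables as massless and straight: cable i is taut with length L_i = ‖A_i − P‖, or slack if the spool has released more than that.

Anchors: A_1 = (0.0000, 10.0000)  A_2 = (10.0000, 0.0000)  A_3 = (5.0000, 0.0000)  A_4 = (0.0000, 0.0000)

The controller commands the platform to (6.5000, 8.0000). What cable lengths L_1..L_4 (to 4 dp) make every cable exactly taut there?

cable 1: Δx=-6.5000, Δy=2.0000; L_1 = √(Δx²+Δy²) = 6.8007
cable 2: Δx=3.5000, Δy=-8.0000; L_2 = √(Δx²+Δy²) = 8.7321
cable 3: Δx=-1.5000, Δy=-8.0000; L_3 = √(Δx²+Δy²) = 8.1394
cable 4: Δx=-6.5000, Δy=-8.0000; L_4 = √(Δx²+Δy²) = 10.3078

(6.8007, 8.7321, 8.1394, 10.3078)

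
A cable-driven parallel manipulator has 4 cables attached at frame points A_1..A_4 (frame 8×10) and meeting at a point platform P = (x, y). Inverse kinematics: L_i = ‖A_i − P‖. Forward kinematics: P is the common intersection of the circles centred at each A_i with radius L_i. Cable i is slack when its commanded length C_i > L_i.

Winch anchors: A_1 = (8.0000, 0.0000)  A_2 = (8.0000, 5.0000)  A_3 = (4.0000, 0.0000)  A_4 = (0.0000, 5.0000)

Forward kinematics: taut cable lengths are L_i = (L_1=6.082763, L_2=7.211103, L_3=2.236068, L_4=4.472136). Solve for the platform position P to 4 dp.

(2.0000, 1.0000)

circle eqns → linear via eq_j − eq_1; set k_j = A_j·A_j − L_j²
k_1 = 64.0000+0.0000−37.0000 = 27.0000
0.0000·x − 10.0000·y = k_1−k_2 = -10.0000
8.0000·x + 0.0000·y = k_1−k_3 = 16.0000
16.0000·x − 10.0000·y = k_1−k_4 = 22.0000
solve first two rows → x=2.0000, y=1.0000
check cable 4: ‖A_4−P‖² = 20.0000 ≈ L_4² = 20.0000 ✓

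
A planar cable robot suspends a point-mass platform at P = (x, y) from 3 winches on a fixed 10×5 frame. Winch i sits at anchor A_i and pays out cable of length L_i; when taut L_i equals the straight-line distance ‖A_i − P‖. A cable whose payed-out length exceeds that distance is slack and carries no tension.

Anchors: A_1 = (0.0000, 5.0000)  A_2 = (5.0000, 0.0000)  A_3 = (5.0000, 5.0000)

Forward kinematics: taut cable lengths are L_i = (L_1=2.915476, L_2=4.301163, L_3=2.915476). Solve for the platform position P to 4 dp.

each cable: (A_i−P)·(A_i−P) = L_i²; let c_i = ‖A_i‖²−L_i²
c_1 = 0.0000+25.0000−8.5000 = 16.5000
row 1: -10.0000x + 10.0000y = 10.0000  (c_2=6.5000)
row 2: -10.0000x + 0.0000y = -25.0000  (c_3=41.5000)
Cramer on rows 1–2 → x = 2.5000, y = 3.5000

(2.5000, 3.5000)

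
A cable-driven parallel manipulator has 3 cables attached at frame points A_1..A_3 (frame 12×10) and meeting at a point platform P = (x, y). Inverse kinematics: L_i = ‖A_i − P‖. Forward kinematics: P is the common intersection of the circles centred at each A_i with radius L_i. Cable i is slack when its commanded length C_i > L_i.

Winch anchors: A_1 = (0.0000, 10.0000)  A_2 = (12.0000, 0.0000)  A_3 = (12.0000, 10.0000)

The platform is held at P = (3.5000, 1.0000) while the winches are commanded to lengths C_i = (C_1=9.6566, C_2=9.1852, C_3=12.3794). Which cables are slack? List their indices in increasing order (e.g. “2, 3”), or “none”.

i=1: geometric 9.6566 vs commanded 9.6566 ⇒ taut
i=2: geometric 8.5586 vs commanded 9.1852 ⇒ slack
i=3: geometric 12.3794 vs commanded 12.3794 ⇒ taut

2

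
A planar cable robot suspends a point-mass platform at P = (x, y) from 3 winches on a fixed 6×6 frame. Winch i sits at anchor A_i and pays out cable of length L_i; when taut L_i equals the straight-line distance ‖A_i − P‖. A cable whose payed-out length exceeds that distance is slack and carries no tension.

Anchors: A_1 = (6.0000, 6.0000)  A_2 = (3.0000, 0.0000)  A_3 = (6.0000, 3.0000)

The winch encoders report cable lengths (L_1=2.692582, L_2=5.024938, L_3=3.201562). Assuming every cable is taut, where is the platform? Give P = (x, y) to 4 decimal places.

(3.5000, 5.0000)

circle eqns → linear via eq_j − eq_1; set k_j = A_j·A_j − L_j²
k_1 = 36.0000+36.0000−7.2500 = 64.7500
6.0000·x + 12.0000·y = k_1−k_2 = 81.0000
0.0000·x + 6.0000·y = k_1−k_3 = 30.0000
solve first two rows → x=3.5000, y=5.0000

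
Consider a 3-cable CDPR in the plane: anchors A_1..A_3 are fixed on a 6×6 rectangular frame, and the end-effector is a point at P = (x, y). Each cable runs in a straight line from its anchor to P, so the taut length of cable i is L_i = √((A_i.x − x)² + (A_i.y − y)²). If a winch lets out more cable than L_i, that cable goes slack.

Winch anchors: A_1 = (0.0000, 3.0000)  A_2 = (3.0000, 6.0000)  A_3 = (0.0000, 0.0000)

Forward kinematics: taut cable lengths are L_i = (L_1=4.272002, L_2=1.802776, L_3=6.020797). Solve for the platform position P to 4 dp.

(4.0000, 4.5000)

circle eqns → linear via eq_j − eq_1; set c_j = A_j·A_j − L_j²
c_1 = 0.0000+9.0000−18.2500 = -9.2500
-6.0000·x − 6.0000·y = c_1−c_2 = -51.0000
0.0000·x + 6.0000·y = c_1−c_3 = 27.0000
solve first two rows → x=4.0000, y=4.5000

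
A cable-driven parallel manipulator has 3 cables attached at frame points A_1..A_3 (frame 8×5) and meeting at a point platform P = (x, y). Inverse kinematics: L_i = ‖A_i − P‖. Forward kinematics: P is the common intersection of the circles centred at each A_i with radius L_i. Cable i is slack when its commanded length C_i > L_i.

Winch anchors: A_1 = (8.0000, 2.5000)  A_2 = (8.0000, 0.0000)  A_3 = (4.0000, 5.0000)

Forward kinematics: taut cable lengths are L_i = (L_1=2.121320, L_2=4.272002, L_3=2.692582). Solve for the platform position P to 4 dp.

circle eqns → linear via eq_j − eq_1; set k_j = A_j·A_j − L_j²
k_1 = 64.0000+6.2500−4.5000 = 65.7500
0.0000·x + 5.0000·y = k_1−k_2 = 20.0000
8.0000·x − 5.0000·y = k_1−k_3 = 32.0000
solve first two rows → x=6.5000, y=4.0000

(6.5000, 4.0000)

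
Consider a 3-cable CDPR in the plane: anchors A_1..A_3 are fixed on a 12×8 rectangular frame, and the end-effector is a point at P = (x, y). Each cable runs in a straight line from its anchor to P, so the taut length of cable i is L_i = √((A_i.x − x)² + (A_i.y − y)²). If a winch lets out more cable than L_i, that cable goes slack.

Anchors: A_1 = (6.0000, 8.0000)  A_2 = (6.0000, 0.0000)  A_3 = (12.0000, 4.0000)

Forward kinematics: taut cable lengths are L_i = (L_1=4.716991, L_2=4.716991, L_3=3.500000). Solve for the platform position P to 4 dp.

(8.5000, 4.0000)

each cable: (A_i−P)·(A_i−P) = L_i²; let c_i = ‖A_i‖²−L_i²
c_1 = 36.0000+64.0000−22.2500 = 77.7500
row 1: 0.0000x + 16.0000y = 64.0000  (c_2=13.7500)
row 2: -12.0000x + 8.0000y = -70.0000  (c_3=147.7500)
Cramer on rows 1–2 → x = 8.5000, y = 4.0000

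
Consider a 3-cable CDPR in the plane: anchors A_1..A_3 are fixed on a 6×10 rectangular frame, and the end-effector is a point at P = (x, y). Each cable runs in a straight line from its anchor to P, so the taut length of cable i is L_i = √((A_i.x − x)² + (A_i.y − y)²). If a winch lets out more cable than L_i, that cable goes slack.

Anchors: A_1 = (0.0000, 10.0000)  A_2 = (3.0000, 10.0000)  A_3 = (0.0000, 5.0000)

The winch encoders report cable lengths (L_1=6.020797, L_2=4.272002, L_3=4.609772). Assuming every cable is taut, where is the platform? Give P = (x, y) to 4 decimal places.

each cable: (A_i−P)·(A_i−P) = L_i²; let q_i = ‖A_i‖²−L_i²
q_1 = 0.0000+100.0000−36.2500 = 63.7500
row 1: -6.0000x + 0.0000y = -27.0000  (q_2=90.7500)
row 2: 0.0000x + 10.0000y = 60.0000  (q_3=3.7500)
Cramer on rows 1–2 → x = 4.5000, y = 6.0000

(4.5000, 6.0000)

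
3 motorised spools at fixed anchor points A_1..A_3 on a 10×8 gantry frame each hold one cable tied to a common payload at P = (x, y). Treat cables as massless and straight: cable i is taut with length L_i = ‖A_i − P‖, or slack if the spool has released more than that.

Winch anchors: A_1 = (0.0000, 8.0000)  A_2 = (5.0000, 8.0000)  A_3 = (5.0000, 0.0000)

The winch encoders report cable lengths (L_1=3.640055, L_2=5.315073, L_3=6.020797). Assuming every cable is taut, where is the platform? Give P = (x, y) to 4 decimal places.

(1.0000, 4.5000)

expand ‖A_i−P‖²=L_i² and subtract eq 1 (c_i ≔ ‖A_i‖²−L_i²)
c_1 = 0.0000+64.0000−13.2500 = 50.7500
eq1−eq2 → [-10.0000  0.0000]·P = -10.0000
eq1−eq3 → [-10.0000  16.0000]·P = 62.0000
2×2 solve → P = (1.0000, 4.5000)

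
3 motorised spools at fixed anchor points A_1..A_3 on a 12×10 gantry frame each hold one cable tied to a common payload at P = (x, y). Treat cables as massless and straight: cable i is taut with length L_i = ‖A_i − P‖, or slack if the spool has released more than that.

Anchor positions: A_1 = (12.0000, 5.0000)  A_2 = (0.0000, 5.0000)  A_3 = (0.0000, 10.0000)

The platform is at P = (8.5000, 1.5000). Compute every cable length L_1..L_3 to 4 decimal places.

(4.9497, 9.1924, 12.0208)

L_1: Δ = A_1−P = (3.5000, 3.5000) → ‖Δ‖ = √24.5000 = 4.9497
L_2: Δ = A_2−P = (-8.5000, 3.5000) → ‖Δ‖ = √84.5000 = 9.1924
L_3: Δ = A_3−P = (-8.5000, 8.5000) → ‖Δ‖ = √144.5000 = 12.0208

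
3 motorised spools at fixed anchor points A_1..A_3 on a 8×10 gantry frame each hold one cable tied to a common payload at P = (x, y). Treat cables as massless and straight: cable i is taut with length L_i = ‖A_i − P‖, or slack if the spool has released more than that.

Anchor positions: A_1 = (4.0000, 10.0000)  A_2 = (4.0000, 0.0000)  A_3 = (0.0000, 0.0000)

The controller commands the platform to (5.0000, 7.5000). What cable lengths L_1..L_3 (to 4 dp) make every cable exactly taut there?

(2.6926, 7.5664, 9.0139)

L_1 = √((4.0000−5.0000)² + (10.0000−7.5000)²) = 2.6926
L_2 = √((4.0000−5.0000)² + (0.0000−7.5000)²) = 7.5664
L_3 = √((0.0000−5.0000)² + (0.0000−7.5000)²) = 9.0139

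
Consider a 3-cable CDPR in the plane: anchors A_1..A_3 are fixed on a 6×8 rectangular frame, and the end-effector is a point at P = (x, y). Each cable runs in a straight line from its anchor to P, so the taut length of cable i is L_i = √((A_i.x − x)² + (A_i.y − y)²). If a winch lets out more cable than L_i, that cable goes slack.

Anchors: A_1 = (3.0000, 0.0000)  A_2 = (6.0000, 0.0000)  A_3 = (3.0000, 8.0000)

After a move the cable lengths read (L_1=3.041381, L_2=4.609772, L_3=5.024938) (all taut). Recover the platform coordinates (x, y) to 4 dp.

expand ‖A_i−P‖²=L_i² and subtract eq 1 (k_i ≔ ‖A_i‖²−L_i²)
k_1 = 9.0000+0.0000−9.2500 = -0.2500
eq1−eq2 → [-6.0000  0.0000]·P = -15.0000
eq1−eq3 → [0.0000  -16.0000]·P = -48.0000
2×2 solve → P = (2.5000, 3.0000)

(2.5000, 3.0000)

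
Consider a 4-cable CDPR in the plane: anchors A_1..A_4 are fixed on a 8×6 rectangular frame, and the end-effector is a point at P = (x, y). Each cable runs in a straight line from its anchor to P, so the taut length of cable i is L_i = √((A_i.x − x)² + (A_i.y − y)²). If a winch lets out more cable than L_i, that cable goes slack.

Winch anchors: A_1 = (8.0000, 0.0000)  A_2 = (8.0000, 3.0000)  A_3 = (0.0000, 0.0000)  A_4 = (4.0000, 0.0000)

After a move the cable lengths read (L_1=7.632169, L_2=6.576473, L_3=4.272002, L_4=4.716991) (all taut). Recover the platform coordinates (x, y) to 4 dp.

(1.5000, 4.0000)

circle eqns → linear via eq_j − eq_1; set k_j = A_j·A_j − L_j²
k_1 = 64.0000+0.0000−58.2500 = 5.7500
0.0000·x − 6.0000·y = k_1−k_2 = -24.0000
16.0000·x + 0.0000·y = k_1−k_3 = 24.0000
8.0000·x + 0.0000·y = k_1−k_4 = 12.0000
solve first two rows → x=1.5000, y=4.0000
check cable 4: ‖A_4−P‖² = 22.2500 ≈ L_4² = 22.2500 ✓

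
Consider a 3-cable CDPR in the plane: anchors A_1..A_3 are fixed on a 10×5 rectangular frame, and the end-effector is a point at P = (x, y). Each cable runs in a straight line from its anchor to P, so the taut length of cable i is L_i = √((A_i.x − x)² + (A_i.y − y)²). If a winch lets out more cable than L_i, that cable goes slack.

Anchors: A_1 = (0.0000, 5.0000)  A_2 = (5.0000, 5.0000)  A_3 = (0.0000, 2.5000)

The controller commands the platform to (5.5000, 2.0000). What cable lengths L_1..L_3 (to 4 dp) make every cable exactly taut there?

L_1: Δ = A_1−P = (-5.5000, 3.0000) → ‖Δ‖ = √39.2500 = 6.2650
L_2: Δ = A_2−P = (-0.5000, 3.0000) → ‖Δ‖ = √9.2500 = 3.0414
L_3: Δ = A_3−P = (-5.5000, 0.5000) → ‖Δ‖ = √30.5000 = 5.5227

(6.2650, 3.0414, 5.5227)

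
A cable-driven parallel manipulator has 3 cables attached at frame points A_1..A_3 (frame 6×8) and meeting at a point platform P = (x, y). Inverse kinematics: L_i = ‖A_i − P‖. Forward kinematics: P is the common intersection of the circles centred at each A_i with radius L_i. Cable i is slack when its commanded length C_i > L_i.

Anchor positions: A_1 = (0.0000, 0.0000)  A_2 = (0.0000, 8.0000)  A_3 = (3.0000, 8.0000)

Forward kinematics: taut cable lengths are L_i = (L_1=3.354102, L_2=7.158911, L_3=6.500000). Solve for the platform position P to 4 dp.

(3.0000, 1.5000)

expand ‖A_i−P‖²=L_i² and subtract eq 1 (q_i ≔ ‖A_i‖²−L_i²)
q_1 = 0.0000+0.0000−11.2500 = -11.2500
eq1−eq2 → [0.0000  -16.0000]·P = -24.0000
eq1−eq3 → [-6.0000  -16.0000]·P = -42.0000
2×2 solve → P = (3.0000, 1.5000)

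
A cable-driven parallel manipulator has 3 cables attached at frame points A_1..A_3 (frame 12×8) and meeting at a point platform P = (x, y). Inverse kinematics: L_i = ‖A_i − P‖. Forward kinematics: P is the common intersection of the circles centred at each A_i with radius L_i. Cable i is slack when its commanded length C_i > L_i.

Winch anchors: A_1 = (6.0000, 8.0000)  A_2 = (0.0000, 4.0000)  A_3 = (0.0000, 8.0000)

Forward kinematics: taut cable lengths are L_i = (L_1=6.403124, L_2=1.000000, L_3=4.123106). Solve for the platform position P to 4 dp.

circle eqns → linear via eq_j − eq_1; set k_j = A_j·A_j − L_j²
k_1 = 36.0000+64.0000−41.0000 = 59.0000
12.0000·x + 8.0000·y = k_1−k_2 = 44.0000
12.0000·x + 0.0000·y = k_1−k_3 = 12.0000
solve first two rows → x=1.0000, y=4.0000

(1.0000, 4.0000)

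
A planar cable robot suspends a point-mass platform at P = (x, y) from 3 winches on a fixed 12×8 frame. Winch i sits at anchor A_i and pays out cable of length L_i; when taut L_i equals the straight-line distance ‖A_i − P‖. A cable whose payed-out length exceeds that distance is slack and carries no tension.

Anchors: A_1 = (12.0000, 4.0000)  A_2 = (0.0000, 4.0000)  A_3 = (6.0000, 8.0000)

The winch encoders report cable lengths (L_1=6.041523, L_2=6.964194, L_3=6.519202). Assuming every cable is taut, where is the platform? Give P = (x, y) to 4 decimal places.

expand ‖A_i−P‖²=L_i² and subtract eq 1 (c_i ≔ ‖A_i‖²−L_i²)
c_1 = 144.0000+16.0000−36.5000 = 123.5000
eq1−eq2 → [24.0000  0.0000]·P = 156.0000
eq1−eq3 → [12.0000  -8.0000]·P = 66.0000
2×2 solve → P = (6.5000, 1.5000)

(6.5000, 1.5000)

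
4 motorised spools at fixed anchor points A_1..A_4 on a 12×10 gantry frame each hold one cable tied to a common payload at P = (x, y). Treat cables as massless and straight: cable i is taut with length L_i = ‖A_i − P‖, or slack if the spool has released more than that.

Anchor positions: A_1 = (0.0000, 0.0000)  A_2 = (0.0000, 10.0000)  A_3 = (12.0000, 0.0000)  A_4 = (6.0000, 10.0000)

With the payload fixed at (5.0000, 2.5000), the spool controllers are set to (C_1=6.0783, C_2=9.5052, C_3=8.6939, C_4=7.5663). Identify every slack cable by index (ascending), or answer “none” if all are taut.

1, 2, 3

cable 1: √((-5.0000)²+(-2.5000)²)=5.5902, C_1=6.0783: slack
cable 2: √((-5.0000)²+(7.5000)²)=9.0139, C_2=9.5052: slack
cable 3: √((7.0000)²+(-2.5000)²)=7.4330, C_3=8.6939: slack
cable 4: √((1.0000)²+(7.5000)²)=7.5664, C_4=7.5663: taut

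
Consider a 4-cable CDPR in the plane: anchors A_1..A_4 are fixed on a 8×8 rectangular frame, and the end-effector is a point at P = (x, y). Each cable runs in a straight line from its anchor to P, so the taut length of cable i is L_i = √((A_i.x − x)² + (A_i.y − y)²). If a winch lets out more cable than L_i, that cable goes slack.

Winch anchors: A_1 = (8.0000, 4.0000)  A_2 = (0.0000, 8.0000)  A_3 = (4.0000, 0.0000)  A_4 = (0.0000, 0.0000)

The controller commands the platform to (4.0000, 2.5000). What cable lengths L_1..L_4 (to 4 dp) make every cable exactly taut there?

(4.2720, 6.8007, 2.5000, 4.7170)

cable 1: Δx=4.0000, Δy=1.5000; L_1 = √(Δx²+Δy²) = 4.2720
cable 2: Δx=-4.0000, Δy=5.5000; L_2 = √(Δx²+Δy²) = 6.8007
cable 3: Δx=0.0000, Δy=-2.5000; L_3 = √(Δx²+Δy²) = 2.5000
cable 4: Δx=-4.0000, Δy=-2.5000; L_4 = √(Δx²+Δy²) = 4.7170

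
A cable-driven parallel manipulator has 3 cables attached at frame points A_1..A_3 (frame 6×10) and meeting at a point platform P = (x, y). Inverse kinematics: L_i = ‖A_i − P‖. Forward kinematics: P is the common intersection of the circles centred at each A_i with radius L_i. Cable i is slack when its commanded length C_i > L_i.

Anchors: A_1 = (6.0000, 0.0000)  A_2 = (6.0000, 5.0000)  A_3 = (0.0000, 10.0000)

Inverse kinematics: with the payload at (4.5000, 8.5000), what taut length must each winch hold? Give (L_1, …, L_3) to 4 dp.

L_1 = √((6.0000−4.5000)² + (0.0000−8.5000)²) = 8.6313
L_2 = √((6.0000−4.5000)² + (5.0000−8.5000)²) = 3.8079
L_3 = √((0.0000−4.5000)² + (10.0000−8.5000)²) = 4.7434

(8.6313, 3.8079, 4.7434)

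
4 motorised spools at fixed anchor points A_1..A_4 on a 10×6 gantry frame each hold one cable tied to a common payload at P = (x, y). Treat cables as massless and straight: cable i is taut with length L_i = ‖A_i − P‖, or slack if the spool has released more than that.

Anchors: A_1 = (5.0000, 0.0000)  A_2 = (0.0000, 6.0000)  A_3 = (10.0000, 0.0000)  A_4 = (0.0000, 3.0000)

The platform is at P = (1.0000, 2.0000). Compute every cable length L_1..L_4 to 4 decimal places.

(4.4721, 4.1231, 9.2195, 1.4142)

cable 1: Δx=4.0000, Δy=-2.0000; L_1 = √(Δx²+Δy²) = 4.4721
cable 2: Δx=-1.0000, Δy=4.0000; L_2 = √(Δx²+Δy²) = 4.1231
cable 3: Δx=9.0000, Δy=-2.0000; L_3 = √(Δx²+Δy²) = 9.2195
cable 4: Δx=-1.0000, Δy=1.0000; L_4 = √(Δx²+Δy²) = 1.4142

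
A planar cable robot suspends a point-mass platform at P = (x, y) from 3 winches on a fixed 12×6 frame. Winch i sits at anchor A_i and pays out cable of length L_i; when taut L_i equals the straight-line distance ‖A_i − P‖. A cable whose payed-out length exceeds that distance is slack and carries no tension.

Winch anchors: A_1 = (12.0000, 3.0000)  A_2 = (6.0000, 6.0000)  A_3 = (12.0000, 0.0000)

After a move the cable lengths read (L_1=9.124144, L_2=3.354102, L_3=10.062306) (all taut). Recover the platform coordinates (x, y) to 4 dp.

each cable: (A_i−P)·(A_i−P) = L_i²; let c_i = ‖A_i‖²−L_i²
c_1 = 144.0000+9.0000−83.2500 = 69.7500
row 1: 12.0000x − 6.0000y = 9.0000  (c_2=60.7500)
row 2: 0.0000x + 6.0000y = 27.0000  (c_3=42.7500)
Cramer on rows 1–2 → x = 3.0000, y = 4.5000

(3.0000, 4.5000)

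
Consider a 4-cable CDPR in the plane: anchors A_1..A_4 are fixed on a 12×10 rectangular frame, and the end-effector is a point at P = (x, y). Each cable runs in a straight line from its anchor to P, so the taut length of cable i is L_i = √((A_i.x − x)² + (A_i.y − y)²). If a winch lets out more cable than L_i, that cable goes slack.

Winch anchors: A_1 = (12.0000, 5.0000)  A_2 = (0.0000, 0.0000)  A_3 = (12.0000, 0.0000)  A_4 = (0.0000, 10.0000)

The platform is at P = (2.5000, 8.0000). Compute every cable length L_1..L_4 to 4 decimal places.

L_1: Δ = A_1−P = (9.5000, -3.0000) → ‖Δ‖ = √99.2500 = 9.9624
L_2: Δ = A_2−P = (-2.5000, -8.0000) → ‖Δ‖ = √70.2500 = 8.3815
L_3: Δ = A_3−P = (9.5000, -8.0000) → ‖Δ‖ = √154.2500 = 12.4197
L_4: Δ = A_4−P = (-2.5000, 2.0000) → ‖Δ‖ = √10.2500 = 3.2016

(9.9624, 8.3815, 12.4197, 3.2016)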